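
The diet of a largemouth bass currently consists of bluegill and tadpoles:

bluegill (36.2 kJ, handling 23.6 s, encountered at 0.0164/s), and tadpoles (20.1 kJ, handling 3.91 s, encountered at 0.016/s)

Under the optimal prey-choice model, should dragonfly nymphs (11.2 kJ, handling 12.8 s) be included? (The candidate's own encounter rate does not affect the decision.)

Yes

Intake rate on the current diet: R = (0.0164×36.2 + 0.016×20.1) / (1 + 0.0164×23.6 + 0.016×3.91) = 0.9153/1.45 = 0.6314 kJ/s.
Profitability of dragonfly nymphs: 11.2/12.8 = 0.875 kJ/s.
Since 0.875 > R, including dragonfly nymphs increases the long-run rate.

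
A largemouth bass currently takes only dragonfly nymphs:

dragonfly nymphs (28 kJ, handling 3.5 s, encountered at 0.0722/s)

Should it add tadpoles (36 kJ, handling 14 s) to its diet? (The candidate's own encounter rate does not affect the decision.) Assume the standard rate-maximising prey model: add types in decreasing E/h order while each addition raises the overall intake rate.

Current rate: (0.0722×28)/(1 + 0.0722×3.5) = 1.614 kJ/s.
Profitability of tadpoles: 36/14 = 2.571 kJ/s.
Since 2.571 > R, including tadpoles increases the long-run rate.

Yes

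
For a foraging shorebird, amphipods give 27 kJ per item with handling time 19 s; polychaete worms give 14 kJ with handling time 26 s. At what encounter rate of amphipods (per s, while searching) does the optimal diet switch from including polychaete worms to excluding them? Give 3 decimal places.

The zero-one rule: include polychaete worms iff E₂/h₂ > λE₁/(1+λh₁). Equality gives the switch point.
λE₁h₂ = E₂ + λE₂h₁ ⇒ λ = E₂/(E₁h₂ − E₂h₁) = 14/(702 − 266) = 0.03211 per s.

0.032 per s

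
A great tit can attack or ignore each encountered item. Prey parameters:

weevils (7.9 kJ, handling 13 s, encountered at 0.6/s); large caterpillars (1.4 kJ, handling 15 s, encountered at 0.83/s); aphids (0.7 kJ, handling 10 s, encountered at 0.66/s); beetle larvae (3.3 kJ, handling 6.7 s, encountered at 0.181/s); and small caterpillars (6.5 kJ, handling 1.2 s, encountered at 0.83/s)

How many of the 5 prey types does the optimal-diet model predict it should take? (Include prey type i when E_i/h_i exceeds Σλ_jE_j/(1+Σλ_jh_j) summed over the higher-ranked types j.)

1

E/h in descending order: small caterpillars 5.42, weevils 0.608, beetle larvae 0.493, large caterpillars 0.0933, aphids 0.07 kJ/s. The optimal diet is the largest prefix of this list for which every included type satisfies E_i/h_i > R on the types above it.
Rate on top 1: 2.703. weevils: 0.608 < 2.703 → exclude; stop.
Optimal diet: small caterpillars — 1 of 5 types.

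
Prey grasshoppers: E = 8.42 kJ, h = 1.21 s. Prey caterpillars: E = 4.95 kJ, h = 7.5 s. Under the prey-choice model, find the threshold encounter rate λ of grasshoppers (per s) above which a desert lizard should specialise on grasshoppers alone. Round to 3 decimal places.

Drop caterpillars once their profitability E₂/h₂ falls below the rate achievable on grasshoppers alone: E₂/h₂ = λE₁/(1 + λh₁).
Solve for λ: λE₁h₂ = E₂(1 + λh₁) → λ(E₁h₂ − E₂h₁) = E₂ → λ = E₂/(E₁h₂ − E₂h₁).
λ = 4.95/(8.42×7.5 − 4.95×1.21) = 4.95/57.16 = 0.0866 per s.

0.087 per s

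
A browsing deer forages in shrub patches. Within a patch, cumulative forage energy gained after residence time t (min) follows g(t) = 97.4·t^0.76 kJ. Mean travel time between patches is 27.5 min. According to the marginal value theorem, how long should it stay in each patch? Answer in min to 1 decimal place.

87.1 min

Maximise g(t)/(T+t): set derivative to zero → g'(t)(T+t) = g(t).
g'(t) = 0.76·97.4·t^-0.24. Setting 0.76·97.4·t^-0.24 = 97.4·t^0.76/(27.5+t) gives 0.76(27.5+t) = t, so 0.24·t = 0.76×27.5.
t* = 0.76×27.5/0.24 = 87.08 min.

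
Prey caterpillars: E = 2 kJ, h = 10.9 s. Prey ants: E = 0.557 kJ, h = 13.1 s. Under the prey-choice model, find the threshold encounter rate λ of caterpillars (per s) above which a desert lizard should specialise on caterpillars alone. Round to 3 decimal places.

0.028 per s

At the threshold, the rate on caterpillars alone equals the profitability of ants: λ·2/(1 + λ·10.9) = 0.557/13.1 = 0.04252.
Rearranging, λ(2 − 0.04252×10.9) = 0.04252, so λ = 0.04252/1.537 = 0.02767 per s.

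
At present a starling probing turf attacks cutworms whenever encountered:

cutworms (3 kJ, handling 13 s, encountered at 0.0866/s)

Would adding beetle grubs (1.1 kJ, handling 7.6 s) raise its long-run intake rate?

On cutworms alone, R = ΣλE/(1+Σλh) = 0.2598/2.126 = 0.1222 kJ/s.
beetle grubs: E/h = 1.1/7.6 = 0.1447 kJ/s.
Since 0.1447 > R, including beetle grubs increases the long-run rate.

Yes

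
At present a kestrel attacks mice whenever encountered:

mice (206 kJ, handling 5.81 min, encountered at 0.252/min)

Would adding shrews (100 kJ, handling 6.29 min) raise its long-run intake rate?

No

Current rate: (0.252×206)/(1 + 0.252×5.81) = 21.07 kJ/min.
Profitability of shrews: 100/6.29 = 15.9 kJ/min.
15.9 < 21.07, so adding shrews would lower the average — exclude it.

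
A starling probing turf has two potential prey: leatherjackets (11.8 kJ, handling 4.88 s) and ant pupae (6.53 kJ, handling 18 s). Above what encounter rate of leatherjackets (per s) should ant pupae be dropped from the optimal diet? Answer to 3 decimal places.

0.036 per s

Drop ant pupae once their profitability E₂/h₂ falls below the rate achievable on leatherjackets alone: E₂/h₂ = λE₁/(1 + λh₁).
Solve for λ: λE₁h₂ = E₂(1 + λh₁) → λ(E₁h₂ − E₂h₁) = E₂ → λ = E₂/(E₁h₂ − E₂h₁).
λ = 6.53/(11.8×18 − 6.53×4.88) = 6.53/180.5 = 0.03617 per s.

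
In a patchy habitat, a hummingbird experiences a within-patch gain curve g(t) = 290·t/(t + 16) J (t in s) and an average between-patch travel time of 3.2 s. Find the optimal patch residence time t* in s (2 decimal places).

7.16 s

Optimal t* satisfies g'(t*) = g(t*)/(T + t*).
g'(t) = 290·16/(t + 16)². Setting 290·16/(t+16)² = 290t/[(t+16)(3.2+t)] gives 16(3.2+t) = t(t+16), so t² = 16×3.2 = 51.2.
t* = √51.2 = 7.155 s.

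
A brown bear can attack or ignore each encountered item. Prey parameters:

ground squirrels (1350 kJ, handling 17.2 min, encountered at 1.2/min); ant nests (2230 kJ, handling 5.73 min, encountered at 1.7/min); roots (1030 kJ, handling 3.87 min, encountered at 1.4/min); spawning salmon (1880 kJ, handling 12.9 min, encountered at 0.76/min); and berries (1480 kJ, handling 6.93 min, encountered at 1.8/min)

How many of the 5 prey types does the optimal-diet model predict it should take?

1

E/h in descending order: ant nests 389, roots 266, berries 214, spawning salmon 146, ground squirrels 78.5 kJ/min. The optimal diet is the largest prefix of this list for which every included type satisfies E_i/h_i > R on the types above it.
Rate on top 1: 352.9. roots: 266 < 352.9 → exclude; stop.
Optimal diet: ant nests — 1 of 5 types.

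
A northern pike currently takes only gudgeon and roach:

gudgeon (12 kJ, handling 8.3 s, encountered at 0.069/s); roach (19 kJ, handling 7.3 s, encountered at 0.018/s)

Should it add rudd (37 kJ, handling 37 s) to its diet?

Intake rate on the current diet: R = (0.069×12 + 0.018×19) / (1 + 0.069×8.3 + 0.018×7.3) = 1.17/1.704 = 0.6866 kJ/s.
Profitability of rudd: 37/37 = 1 kJ/s.
1 > 0.6866, so adding rudd raises the average — include it.

Yes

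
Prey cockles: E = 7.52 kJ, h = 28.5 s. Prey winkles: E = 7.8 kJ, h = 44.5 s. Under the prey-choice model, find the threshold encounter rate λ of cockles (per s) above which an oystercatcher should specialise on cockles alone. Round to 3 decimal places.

0.069 per s

At the threshold, the rate on cockles alone equals the profitability of winkles: λ·7.52/(1 + λ·28.5) = 7.8/44.5 = 0.1753.
Rearranging, λ(7.52 − 0.1753×28.5) = 0.1753, so λ = 0.1753/2.524 = 0.06943 per s.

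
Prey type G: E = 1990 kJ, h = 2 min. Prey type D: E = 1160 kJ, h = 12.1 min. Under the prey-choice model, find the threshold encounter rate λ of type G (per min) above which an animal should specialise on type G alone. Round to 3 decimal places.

At the threshold, the rate on type G alone equals the profitability of type D: λ·1990/(1 + λ·2) = 1160/12.1 = 95.87.
Rearranging, λ(1990 − 95.87×2) = 95.87, so λ = 95.87/1798 = 0.05331 per min.

0.053 per min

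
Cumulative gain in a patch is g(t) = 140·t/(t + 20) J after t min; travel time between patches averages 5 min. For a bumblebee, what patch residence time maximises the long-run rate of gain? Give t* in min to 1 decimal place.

10.0 min

By the marginal value theorem, leave when the instantaneous gain rate g'(t) equals the habitat-wide average g(t)/(T + t).
g'(t) = 140·20/(t + 20)². Setting 140·20/(t+20)² = 140t/[(t+20)(5+t)] gives 20(5+t) = t(t+20), so t² = 20×5 = 100.
t* = √100 = 10 min.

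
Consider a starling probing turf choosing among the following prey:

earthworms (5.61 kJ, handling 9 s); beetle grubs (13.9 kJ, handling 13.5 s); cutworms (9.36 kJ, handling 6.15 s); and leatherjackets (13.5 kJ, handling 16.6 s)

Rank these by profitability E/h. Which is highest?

cutworms

In descending order of E/h:
cutworms: 9.36/6.15 = 1.52 kJ/s
beetle grubs: 13.9/13.5 = 1.03 kJ/s
leatherjackets: 13.5/16.6 = 0.813 kJ/s
earthworms: 5.61/9 = 0.623 kJ/s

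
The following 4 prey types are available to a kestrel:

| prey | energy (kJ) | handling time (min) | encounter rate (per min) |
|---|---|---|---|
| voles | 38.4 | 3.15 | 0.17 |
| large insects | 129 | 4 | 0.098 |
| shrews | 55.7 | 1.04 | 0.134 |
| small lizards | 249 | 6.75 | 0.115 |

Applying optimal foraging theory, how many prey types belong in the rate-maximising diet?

3

Profitabilities (E/h, kJ/min): shrews 53.6, small lizards 36.9, large insects 32.2, voles 12.2. Add prey in this order while the next type's profitability exceeds the intake rate on those already taken.
Rate on top 1: 6.551. small lizards: 36.9 > 6.551 → include.
Rate on top 2: 18.84. large insects: 32.2 > 18.84 → include.
Rate on top 3: 21.12. voles: 12.2 < 21.12 → exclude; stop.
Optimal diet: shrews, small lizards, large insects — 3 of 4 types.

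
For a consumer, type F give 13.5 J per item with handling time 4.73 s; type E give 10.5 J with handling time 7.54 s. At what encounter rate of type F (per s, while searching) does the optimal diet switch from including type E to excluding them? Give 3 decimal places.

Drop type E once their profitability E₂/h₂ falls below the rate achievable on type F alone: E₂/h₂ = λE₁/(1 + λh₁).
Solve for λ: λE₁h₂ = E₂(1 + λh₁) → λ(E₁h₂ − E₂h₁) = E₂ → λ = E₂/(E₁h₂ − E₂h₁).
λ = 10.5/(13.5×7.54 − 10.5×4.73) = 10.5/52.12 = 0.2014 per s.

0.201 per s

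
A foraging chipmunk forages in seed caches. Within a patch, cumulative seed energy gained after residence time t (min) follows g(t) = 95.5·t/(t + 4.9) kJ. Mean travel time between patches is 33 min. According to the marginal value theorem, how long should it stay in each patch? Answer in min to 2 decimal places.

Maximise g(t)/(T+t): set derivative to zero → g'(t)(T+t) = g(t).
g'(t) = 95.5·4.9/(t + 4.9)². Setting 95.5·4.9/(t+4.9)² = 95.5t/[(t+4.9)(33+t)] gives 4.9(33+t) = t(t+4.9), so t² = 4.9×33 = 161.7.
t* = √161.7 = 12.72 min.

12.72 min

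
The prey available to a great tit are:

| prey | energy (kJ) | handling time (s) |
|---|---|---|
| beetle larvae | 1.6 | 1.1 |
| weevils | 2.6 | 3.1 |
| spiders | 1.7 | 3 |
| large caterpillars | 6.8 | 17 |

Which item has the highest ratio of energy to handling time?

beetle larvae

Profitability E/h (kJ/s): beetle larvae = 1.6/1.1 = 1.45, weevils = 2.6/3.1 = 0.839, spiders = 1.7/3 = 0.567, large caterpillars = 6.8/17 = 0.4.
Ranked: beetle larvae > weevils > spiders > large caterpillars.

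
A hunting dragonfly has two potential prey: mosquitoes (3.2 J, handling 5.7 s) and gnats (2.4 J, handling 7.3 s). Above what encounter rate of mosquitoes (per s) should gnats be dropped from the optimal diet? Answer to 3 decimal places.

At the threshold, the rate on mosquitoes alone equals the profitability of gnats: λ·3.2/(1 + λ·5.7) = 2.4/7.3 = 0.3288.
Rearranging, λ(3.2 − 0.3288×5.7) = 0.3288, so λ = 0.3288/1.326 = 0.2479 per s.

0.248 per s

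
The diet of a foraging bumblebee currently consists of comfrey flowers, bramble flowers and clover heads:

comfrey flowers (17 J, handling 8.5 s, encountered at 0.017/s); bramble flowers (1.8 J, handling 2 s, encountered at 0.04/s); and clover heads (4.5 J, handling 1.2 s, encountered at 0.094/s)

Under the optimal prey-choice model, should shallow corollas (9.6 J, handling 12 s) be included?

Current rate: (0.017×17 + 0.04×1.8 + 0.094×4.5)/(1 + 0.017×8.5 + 0.04×2 + 0.094×1.2) = 0.5863 J/s.
Profitability of shallow corollas: 9.6/12 = 0.8 J/s.
0.8 > 0.5863, so adding shallow corollas raises the average — include it.

Yes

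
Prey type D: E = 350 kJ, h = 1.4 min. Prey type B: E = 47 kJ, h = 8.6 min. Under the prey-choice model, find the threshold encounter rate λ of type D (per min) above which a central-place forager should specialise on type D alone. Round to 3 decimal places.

0.016 per min

At the threshold, the rate on type D alone equals the profitability of type B: λ·350/(1 + λ·1.4) = 47/8.6 = 5.465.
Rearranging, λ(350 − 5.465×1.4) = 5.465, so λ = 5.465/342.3 = 0.01596 per min.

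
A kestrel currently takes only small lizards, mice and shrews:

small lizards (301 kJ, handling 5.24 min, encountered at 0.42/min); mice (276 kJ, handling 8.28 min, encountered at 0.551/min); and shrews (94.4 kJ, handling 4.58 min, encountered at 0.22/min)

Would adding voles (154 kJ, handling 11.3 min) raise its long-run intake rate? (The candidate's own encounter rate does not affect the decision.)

No

Current rate: (0.42×301 + 0.551×276 + 0.22×94.4)/(1 + 0.42×5.24 + 0.551×8.28 + 0.22×4.58) = 34.12 kJ/min.
voles: E/h = 154/11.3 = 13.63 kJ/min.
13.63 < 34.12, so adding voles would lower the average — exclude it.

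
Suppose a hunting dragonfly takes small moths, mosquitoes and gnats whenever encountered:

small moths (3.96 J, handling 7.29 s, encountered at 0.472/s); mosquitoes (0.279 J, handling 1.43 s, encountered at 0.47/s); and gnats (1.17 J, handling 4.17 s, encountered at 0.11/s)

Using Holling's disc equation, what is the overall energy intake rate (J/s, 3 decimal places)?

0.382 J/s

R = (0.472×3.96 + 0.47×0.279 + 0.11×1.17) / (1 + 0.472×7.29 + 0.47×1.43 + 0.11×4.17) = 2.129/5.572 = 0.3821 J/s.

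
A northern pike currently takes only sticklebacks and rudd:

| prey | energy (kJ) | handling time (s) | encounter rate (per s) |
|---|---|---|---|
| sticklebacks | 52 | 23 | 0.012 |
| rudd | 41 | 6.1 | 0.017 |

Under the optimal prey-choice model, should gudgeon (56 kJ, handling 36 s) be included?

On sticklebacks and rudd alone, R = ΣλE/(1+Σλh) = 1.321/1.38 = 0.9575 kJ/s.
gudgeon: E/h = 56/36 = 1.556 kJ/s.
1.556 > 0.9575, so adding gudgeon raises the average — include it.

Yes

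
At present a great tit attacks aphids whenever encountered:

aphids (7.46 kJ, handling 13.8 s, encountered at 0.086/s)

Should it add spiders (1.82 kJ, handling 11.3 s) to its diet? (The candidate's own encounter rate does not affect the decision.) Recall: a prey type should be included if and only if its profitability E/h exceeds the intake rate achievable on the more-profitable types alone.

On aphids alone, R = ΣλE/(1+Σλh) = 0.6416/2.187 = 0.2934 kJ/s.
spiders: E/h = 1.82/11.3 = 0.1611 kJ/s.
Since 0.1611 < R, time spent handling spiders is better spent searching.

No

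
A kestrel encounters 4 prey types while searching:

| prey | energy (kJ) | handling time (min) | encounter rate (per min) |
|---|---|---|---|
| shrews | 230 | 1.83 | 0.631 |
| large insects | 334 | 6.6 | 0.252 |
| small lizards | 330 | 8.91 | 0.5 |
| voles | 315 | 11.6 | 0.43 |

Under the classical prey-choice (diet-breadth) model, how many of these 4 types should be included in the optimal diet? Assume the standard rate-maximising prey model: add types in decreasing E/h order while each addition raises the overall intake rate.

Rank by E/h (kJ/min): shrews 126, large insects 50.6, small lizards 37, voles 27.2. Include each in turn until the next type's E/h falls below the running intake rate.
Rate on top 1: 67.35. large insects: 50.6 < 67.35 → exclude; stop.
Optimal diet: shrews — 1 of 4 types.

1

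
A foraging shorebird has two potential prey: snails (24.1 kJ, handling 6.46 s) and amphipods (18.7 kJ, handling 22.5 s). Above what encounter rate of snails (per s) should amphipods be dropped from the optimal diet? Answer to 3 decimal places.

0.044 per s

At the threshold, the rate on snails alone equals the profitability of amphipods: λ·24.1/(1 + λ·6.46) = 18.7/22.5 = 0.8311.
Rearranging, λ(24.1 − 0.8311×6.46) = 0.8311, so λ = 0.8311/18.73 = 0.04437 per s.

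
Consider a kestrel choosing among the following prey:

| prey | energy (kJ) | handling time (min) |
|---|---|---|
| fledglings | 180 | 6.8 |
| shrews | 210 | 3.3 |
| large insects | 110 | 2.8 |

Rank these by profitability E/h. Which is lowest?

fledglings

Profitability E/h (kJ/min): fledglings = 180/6.8 = 26.5, shrews = 210/3.3 = 63.6, large insects = 110/2.8 = 39.3.
Ranked: shrews > large insects > fledglings.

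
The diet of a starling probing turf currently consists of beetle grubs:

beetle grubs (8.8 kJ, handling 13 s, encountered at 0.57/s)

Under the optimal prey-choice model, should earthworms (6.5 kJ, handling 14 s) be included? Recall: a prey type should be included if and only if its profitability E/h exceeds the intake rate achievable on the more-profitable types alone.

No

Current rate: (0.57×8.8)/(1 + 0.57×13) = 0.5964 kJ/s.
earthworms: E/h = 6.5/14 = 0.4643 kJ/s.
0.4643 < 0.5964, so adding earthworms would lower the average — exclude it.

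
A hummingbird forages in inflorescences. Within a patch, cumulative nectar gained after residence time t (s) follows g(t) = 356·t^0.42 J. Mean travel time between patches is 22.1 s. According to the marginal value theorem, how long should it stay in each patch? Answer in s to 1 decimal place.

16.0 s

By the marginal value theorem, leave when the instantaneous gain rate g'(t) equals the habitat-wide average g(t)/(T + t).
g'(t) = 0.42·356·t^-0.58. Setting 0.42·356·t^-0.58 = 356·t^0.42/(22.1+t) gives 0.42(22.1+t) = t, so 0.58·t = 0.42×22.1.
t* = 0.42×22.1/0.58 = 16 s.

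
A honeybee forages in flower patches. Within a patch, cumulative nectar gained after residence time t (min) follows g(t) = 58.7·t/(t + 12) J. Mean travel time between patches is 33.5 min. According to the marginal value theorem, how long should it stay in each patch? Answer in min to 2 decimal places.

Optimal t* satisfies g'(t*) = g(t*)/(T + t*).
g'(t) = 58.7·12/(t + 12)². Setting 58.7·12/(t+12)² = 58.7t/[(t+12)(33.5+t)] gives 12(33.5+t) = t(t+12), so t² = 12×33.5 = 402.
t* = √402 = 20.05 min.

20.05 min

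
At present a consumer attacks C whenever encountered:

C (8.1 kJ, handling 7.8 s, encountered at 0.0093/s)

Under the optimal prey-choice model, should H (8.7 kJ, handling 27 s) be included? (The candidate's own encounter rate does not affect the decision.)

Yes

Intake rate on the current diet: R = (0.0093×8.1) / (1 + 0.0093×7.8) = 0.07533/1.073 = 0.07024 kJ/s.
Profitability of H: 8.7/27 = 0.3222 kJ/s.
Since 0.3222 > R, including H increases the long-run rate.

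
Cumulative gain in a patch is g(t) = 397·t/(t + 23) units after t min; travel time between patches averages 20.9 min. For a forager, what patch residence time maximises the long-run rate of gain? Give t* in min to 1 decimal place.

21.9 min

Optimal t* satisfies g'(t*) = g(t*)/(T + t*).
g'(t) = 397·23/(t + 23)². Setting 397·23/(t+23)² = 397t/[(t+23)(20.9+t)] gives 23(20.9+t) = t(t+23), so t² = 23×20.9 = 480.7.
t* = √480.7 = 21.92 min.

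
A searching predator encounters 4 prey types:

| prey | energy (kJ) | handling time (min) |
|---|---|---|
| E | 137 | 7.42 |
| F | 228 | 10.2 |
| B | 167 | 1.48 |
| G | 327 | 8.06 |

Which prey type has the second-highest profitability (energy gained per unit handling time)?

G

In descending order of E/h:
B: 167/1.48 = 113 kJ/min
G: 327/8.06 = 40.6 kJ/min
F: 228/10.2 = 22.4 kJ/min
E: 137/7.42 = 18.5 kJ/min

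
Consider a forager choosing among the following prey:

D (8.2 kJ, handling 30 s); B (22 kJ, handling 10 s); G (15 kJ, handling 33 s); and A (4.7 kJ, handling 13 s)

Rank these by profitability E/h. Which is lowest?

Profitability E/h (kJ/s): D = 8.2/30 = 0.273, B = 22/10 = 2.2, G = 15/33 = 0.455, A = 4.7/13 = 0.362.
Ranked: B > G > A > D.

D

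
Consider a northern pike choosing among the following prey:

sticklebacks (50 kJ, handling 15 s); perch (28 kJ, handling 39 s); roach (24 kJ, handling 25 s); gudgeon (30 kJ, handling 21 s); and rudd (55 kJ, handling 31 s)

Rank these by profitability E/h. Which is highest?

In descending order of E/h:
sticklebacks: 50/15 = 3.33 kJ/s
rudd: 55/31 = 1.77 kJ/s
gudgeon: 30/21 = 1.43 kJ/s
roach: 24/25 = 0.96 kJ/s
perch: 28/39 = 0.718 kJ/s

sticklebacks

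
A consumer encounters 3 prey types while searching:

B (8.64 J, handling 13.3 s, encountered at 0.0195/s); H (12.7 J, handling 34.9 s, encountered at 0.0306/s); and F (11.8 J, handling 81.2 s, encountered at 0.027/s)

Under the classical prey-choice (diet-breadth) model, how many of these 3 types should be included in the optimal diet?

Profitabilities (E/h, J/s): B 0.65, H 0.364, F 0.145. Add prey in this order while the next type's profitability exceeds the intake rate on those already taken.
Rate on top 1: 0.1338. H: 0.364 > 0.1338 → include.
Rate on top 2: 0.2394. F: 0.145 < 0.2394 → exclude; stop.
Optimal diet: B, H — 2 of 3 types.

2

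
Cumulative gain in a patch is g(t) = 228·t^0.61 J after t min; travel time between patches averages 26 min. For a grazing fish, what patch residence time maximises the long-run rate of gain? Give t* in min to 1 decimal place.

40.7 min

Optimal t* satisfies g'(t*) = g(t*)/(T + t*).
g'(t) = 0.61·228·t^-0.39. Setting 0.61·228·t^-0.39 = 228·t^0.61/(26+t) gives 0.61(26+t) = t, so 0.39·t = 0.61×26.
t* = 0.61×26/0.39 = 40.67 min.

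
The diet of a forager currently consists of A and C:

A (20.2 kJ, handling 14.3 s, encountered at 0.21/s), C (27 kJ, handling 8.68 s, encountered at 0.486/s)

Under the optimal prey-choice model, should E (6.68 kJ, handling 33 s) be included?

Intake rate on the current diet: R = (0.21×20.2 + 0.486×27) / (1 + 0.21×14.3 + 0.486×8.68) = 17.36/8.221 = 2.112 kJ/s.
E: E/h = 6.68/33 = 0.2024 kJ/s.
Since 0.2024 < R, time spent handling E is better spent searching.

No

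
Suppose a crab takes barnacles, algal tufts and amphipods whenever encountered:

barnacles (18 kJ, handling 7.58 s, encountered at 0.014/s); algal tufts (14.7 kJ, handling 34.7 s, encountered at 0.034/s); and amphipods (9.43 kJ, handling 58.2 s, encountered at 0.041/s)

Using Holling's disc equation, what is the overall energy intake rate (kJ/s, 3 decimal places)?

0.244 kJ/s

Energy encountered per unit search time: 0.014×18 + 0.034×14.7 + 0.041×9.43 = 1.138 kJ/s.
Handling time per unit search time: 0.014×7.58 + 0.034×34.7 + 0.041×58.2 = 3.672.
Rate = 1.138/(1 + 3.672) = 0.2437 kJ/s.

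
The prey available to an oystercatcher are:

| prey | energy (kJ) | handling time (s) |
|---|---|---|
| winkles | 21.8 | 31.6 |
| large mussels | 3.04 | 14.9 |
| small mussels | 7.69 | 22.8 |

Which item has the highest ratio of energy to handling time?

Profitability E/h (kJ/s): winkles = 21.8/31.6 = 0.69, large mussels = 3.04/14.9 = 0.204, small mussels = 7.69/22.8 = 0.337.
Ranked: winkles > small mussels > large mussels.

winkles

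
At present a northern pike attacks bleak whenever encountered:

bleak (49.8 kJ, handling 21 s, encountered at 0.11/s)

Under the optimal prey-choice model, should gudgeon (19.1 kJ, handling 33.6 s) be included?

No

Intake rate on the current diet: R = (0.11×49.8) / (1 + 0.11×21) = 5.478/3.31 = 1.655 kJ/s.
gudgeon: E/h = 19.1/33.6 = 0.5685 kJ/s.
0.5685 < 1.655, so adding gudgeon would lower the average — exclude it.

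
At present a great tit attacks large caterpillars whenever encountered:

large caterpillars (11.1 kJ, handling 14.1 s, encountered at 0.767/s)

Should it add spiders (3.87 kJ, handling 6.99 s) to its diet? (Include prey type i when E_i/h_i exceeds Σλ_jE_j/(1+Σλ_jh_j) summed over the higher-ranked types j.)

No

Intake rate on the current diet: R = (0.767×11.1) / (1 + 0.767×14.1) = 8.514/11.81 = 0.7206 kJ/s.
Profitability of spiders: 3.87/6.99 = 0.5536 kJ/s.
Since 0.5536 < R, time spent handling spiders is better spent searching.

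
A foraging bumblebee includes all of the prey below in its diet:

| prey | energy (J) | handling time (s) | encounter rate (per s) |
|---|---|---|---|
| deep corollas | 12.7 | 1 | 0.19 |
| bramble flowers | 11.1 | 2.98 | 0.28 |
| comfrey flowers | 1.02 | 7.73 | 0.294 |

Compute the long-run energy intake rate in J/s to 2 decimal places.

1.35 J/s

Energy encountered per unit search time: 0.19×12.7 + 0.28×11.1 + 0.294×1.02 = 5.821 J/s.
Handling time per unit search time: 0.19×1 + 0.28×2.98 + 0.294×7.73 = 3.297.
Rate = 5.821/(1 + 3.297) = 1.355 J/s.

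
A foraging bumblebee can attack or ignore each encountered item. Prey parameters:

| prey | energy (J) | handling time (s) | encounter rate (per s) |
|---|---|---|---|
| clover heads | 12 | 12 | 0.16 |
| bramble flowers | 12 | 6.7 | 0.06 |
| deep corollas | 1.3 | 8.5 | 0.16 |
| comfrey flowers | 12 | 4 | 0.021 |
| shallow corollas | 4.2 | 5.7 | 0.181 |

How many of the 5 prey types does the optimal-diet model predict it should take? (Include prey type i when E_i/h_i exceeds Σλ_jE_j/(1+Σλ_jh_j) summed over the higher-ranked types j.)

Rank by E/h (J/s): comfrey flowers 3, bramble flowers 1.79, clover heads 1, shallow corollas 0.737, deep corollas 0.153. Include each in turn until the next type's E/h falls below the running intake rate.
Rate on top 1: 0.2325. bramble flowers: 1.79 > 0.2325 → include.
Rate on top 2: 0.6541. clover heads: 1 > 0.6541 → include.
Rate on top 3: 0.8491. shallow corollas: 0.737 < 0.8491 → exclude; stop.
Optimal diet: comfrey flowers, bramble flowers, clover heads — 3 of 5 types.

3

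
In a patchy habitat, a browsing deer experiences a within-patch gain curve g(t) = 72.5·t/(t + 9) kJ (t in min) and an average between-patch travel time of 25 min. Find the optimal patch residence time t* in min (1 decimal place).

Maximise g(t)/(T+t): set derivative to zero → g'(t)(T+t) = g(t).
g'(t) = 72.5·9/(t + 9)². Setting 72.5·9/(t+9)² = 72.5t/[(t+9)(25+t)] gives 9(25+t) = t(t+9), so t² = 9×25 = 225.
t* = √225 = 15 min.

15.0 min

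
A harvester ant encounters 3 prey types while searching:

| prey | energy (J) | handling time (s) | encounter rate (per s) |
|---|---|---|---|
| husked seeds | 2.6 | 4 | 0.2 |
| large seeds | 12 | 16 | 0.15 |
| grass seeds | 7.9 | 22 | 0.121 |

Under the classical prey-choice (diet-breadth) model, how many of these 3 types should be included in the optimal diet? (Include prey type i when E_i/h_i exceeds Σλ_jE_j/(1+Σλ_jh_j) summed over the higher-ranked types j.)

2

E/h in descending order: large seeds 0.75, husked seeds 0.65, grass seeds 0.359 J/s. The optimal diet is the largest prefix of this list for which every included type satisfies E_i/h_i > R on the types above it.
Rate on top 1: 0.5294. husked seeds: 0.65 > 0.5294 → include.
Rate on top 2: 0.5524. grass seeds: 0.359 < 0.5524 → exclude; stop.
Optimal diet: large seeds, husked seeds — 2 of 3 types.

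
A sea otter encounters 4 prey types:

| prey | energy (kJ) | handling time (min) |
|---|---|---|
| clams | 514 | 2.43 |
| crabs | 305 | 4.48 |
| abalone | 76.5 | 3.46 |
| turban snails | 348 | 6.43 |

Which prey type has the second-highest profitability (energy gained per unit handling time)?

crabs

In descending order of E/h:
clams: 514/2.43 = 212 kJ/min
crabs: 305/4.48 = 68.1 kJ/min
turban snails: 348/6.43 = 54.1 kJ/min
abalone: 76.5/3.46 = 22.1 kJ/min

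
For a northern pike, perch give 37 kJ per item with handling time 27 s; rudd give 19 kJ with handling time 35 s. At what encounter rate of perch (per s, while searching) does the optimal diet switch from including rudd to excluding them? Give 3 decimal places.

At the threshold, the rate on perch alone equals the profitability of rudd: λ·37/(1 + λ·27) = 19/35 = 0.5429.
Rearranging, λ(37 − 0.5429×27) = 0.5429, so λ = 0.5429/22.34 = 0.0243 per s.

0.024 per s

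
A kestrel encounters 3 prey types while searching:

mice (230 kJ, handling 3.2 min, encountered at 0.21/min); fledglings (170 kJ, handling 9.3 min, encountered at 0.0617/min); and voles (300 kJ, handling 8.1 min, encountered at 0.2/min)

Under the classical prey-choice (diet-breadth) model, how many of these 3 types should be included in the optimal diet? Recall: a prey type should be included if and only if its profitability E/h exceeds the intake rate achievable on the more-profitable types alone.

E/h in descending order: mice 71.9, voles 37, fledglings 18.3 kJ/min. The optimal diet is the largest prefix of this list for which every included type satisfies E_i/h_i > R on the types above it.
Rate on top 1: 28.89. voles: 37 > 28.89 → include.
Rate on top 2: 32.9. fledglings: 18.3 < 32.9 → exclude; stop.
Optimal diet: mice, voles — 2 of 3 types.

2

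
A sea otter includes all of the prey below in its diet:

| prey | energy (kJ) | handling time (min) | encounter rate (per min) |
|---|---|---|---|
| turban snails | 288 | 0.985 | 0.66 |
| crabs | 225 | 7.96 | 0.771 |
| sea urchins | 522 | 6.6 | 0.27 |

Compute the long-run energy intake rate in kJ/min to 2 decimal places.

Energy encountered per unit search time: 0.66×288 + 0.771×225 + 0.27×522 = 504.5 kJ/min.
Handling time per unit search time: 0.66×0.985 + 0.771×7.96 + 0.27×6.6 = 8.569.
Rate = 504.5/(1 + 8.569) = 52.72 kJ/min.

52.72 kJ/min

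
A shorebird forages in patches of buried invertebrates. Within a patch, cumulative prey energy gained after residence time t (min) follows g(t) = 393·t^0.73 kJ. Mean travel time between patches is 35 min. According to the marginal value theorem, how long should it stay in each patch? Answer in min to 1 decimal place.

Maximise g(t)/(T+t): set derivative to zero → g'(t)(T+t) = g(t).
g'(t) = 0.73·393·t^-0.27. Setting 0.73·393·t^-0.27 = 393·t^0.73/(35+t) gives 0.73(35+t) = t, so 0.27·t = 0.73×35.
t* = 0.73×35/0.27 = 94.63 min.

94.6 min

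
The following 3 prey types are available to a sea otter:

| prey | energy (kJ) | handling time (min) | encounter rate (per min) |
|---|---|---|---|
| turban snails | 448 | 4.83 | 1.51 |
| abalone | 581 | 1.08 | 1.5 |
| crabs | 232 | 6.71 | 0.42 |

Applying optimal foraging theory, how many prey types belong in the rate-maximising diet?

1

Rank by E/h (kJ/min): abalone 538, turban snails 92.8, crabs 34.6. Include each in turn until the next type's E/h falls below the running intake rate.
Rate on top 1: 332.6. turban snails: 92.8 < 332.6 → exclude; stop.
Optimal diet: abalone — 1 of 3 types.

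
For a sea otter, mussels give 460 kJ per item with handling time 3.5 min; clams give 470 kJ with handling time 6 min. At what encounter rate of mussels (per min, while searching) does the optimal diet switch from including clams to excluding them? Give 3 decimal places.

0.422 per min

Drop clams once their profitability E₂/h₂ falls below the rate achievable on mussels alone: E₂/h₂ = λE₁/(1 + λh₁).
Solve for λ: λE₁h₂ = E₂(1 + λh₁) → λ(E₁h₂ − E₂h₁) = E₂ → λ = E₂/(E₁h₂ − E₂h₁).
λ = 470/(460×6 − 470×3.5) = 470/1115 = 0.4215 per min.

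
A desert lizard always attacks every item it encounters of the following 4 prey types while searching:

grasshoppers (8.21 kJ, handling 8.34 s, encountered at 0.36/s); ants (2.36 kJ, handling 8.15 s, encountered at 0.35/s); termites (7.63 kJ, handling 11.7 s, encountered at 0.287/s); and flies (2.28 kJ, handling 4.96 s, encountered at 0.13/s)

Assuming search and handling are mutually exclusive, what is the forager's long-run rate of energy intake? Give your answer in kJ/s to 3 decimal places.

R = (0.36×8.21 + 0.35×2.36 + 0.287×7.63 + 0.13×2.28) / (1 + 0.36×8.34 + 0.35×8.15 + 0.287×11.7 + 0.13×4.96) = 6.268/10.86 = 0.5773 kJ/s.

0.577 kJ/s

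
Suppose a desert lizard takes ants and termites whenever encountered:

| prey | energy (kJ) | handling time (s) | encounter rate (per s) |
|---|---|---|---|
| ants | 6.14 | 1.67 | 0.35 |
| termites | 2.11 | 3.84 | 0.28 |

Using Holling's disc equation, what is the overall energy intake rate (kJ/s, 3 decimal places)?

1.030 kJ/s

R = (0.35×6.14 + 0.28×2.11) / (1 + 0.35×1.67 + 0.28×3.84) = 2.74/2.66 = 1.03 kJ/s.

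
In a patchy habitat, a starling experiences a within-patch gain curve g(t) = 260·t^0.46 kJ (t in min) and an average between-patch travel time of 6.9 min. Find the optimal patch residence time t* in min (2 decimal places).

5.88 min

Optimal t* satisfies g'(t*) = g(t*)/(T + t*).
g'(t) = 0.46·260·t^-0.54. Setting 0.46·260·t^-0.54 = 260·t^0.46/(6.9+t) gives 0.46(6.9+t) = t, so 0.54·t = 0.46×6.9.
t* = 0.46×6.9/0.54 = 5.878 min.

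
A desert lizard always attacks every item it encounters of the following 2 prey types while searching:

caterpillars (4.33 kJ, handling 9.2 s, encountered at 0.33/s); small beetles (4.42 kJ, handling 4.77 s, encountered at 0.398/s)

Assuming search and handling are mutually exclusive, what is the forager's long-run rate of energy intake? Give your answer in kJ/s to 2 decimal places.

0.54 kJ/s

Energy encountered per unit search time: 0.33×4.33 + 0.398×4.42 = 3.188 kJ/s.
Handling time per unit search time: 0.33×9.2 + 0.398×4.77 = 4.934.
Rate = 3.188/(1 + 4.934) = 0.5372 kJ/s.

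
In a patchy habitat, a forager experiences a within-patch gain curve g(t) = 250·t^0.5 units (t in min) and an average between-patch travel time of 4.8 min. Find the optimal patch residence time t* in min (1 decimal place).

4.8 min

Maximise g(t)/(T+t): set derivative to zero → g'(t)(T+t) = g(t).
g'(t) = 0.5·250·t^-0.5. Setting 0.5·250·t^-0.5 = 250·t^0.5/(4.8+t) gives 0.5(4.8+t) = t, so 0.50·t = 0.5×4.8.
t* = 0.5×4.8/0.50 = 4.8 min.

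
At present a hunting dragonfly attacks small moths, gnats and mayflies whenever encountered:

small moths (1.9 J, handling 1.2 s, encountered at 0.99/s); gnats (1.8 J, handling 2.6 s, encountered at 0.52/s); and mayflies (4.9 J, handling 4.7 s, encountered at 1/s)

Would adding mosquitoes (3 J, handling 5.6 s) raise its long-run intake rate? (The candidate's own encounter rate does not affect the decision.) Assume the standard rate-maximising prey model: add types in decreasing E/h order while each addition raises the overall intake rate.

On small moths, gnats and mayflies alone, R = ΣλE/(1+Σλh) = 7.717/8.24 = 0.9365 J/s.
mosquitoes: E/h = 3/5.6 = 0.5357 J/s.
Since 0.5357 < R, time spent handling mosquitoes is better spent searching.

No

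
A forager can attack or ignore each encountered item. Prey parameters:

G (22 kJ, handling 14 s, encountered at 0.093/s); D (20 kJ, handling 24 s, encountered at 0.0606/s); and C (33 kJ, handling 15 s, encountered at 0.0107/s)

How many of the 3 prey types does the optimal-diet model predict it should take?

Rank by E/h (kJ/s): C 2.2, G 1.57, D 0.833. Include each in turn until the next type's E/h falls below the running intake rate.
Rate on top 1: 0.3043. G: 1.57 > 0.3043 → include.
Rate on top 2: 0.9743. D: 0.833 < 0.9743 → exclude; stop.
Optimal diet: C, G — 2 of 3 types.

2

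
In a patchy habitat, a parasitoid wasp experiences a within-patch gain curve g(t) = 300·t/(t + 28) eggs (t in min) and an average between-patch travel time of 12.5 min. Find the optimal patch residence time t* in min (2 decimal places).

18.71 min

By the marginal value theorem, leave when the instantaneous gain rate g'(t) equals the habitat-wide average g(t)/(T + t).
g'(t) = 300·28/(t + 28)². Setting 300·28/(t+28)² = 300t/[(t+28)(12.5+t)] gives 28(12.5+t) = t(t+28), so t² = 28×12.5 = 350.
t* = √350 = 18.71 min.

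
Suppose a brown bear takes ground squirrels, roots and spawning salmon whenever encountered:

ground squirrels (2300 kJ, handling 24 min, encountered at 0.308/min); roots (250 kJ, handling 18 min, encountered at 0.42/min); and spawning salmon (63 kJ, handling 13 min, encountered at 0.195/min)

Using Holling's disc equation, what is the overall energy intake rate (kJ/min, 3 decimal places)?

44.663 kJ/min

R = Σλ_iE_i / (1 + Σλ_ih_i)
Numerator: 0.308×2300 + 0.42×250 + 0.195×63 = 825.7
Denominator: 1 + 0.308×24 + 0.42×18 + 0.195×13 = 18.49
R = 825.7/18.49 = 44.66 kJ/min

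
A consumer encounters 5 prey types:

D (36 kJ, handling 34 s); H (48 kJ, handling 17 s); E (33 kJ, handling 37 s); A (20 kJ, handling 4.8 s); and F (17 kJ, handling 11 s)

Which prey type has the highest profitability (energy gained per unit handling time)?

Profitability E/h (kJ/s): D = 36/34 = 1.06, H = 48/17 = 2.82, E = 33/37 = 0.892, A = 20/4.8 = 4.17, F = 17/11 = 1.55.
Ranked: A > H > F > D > E.

A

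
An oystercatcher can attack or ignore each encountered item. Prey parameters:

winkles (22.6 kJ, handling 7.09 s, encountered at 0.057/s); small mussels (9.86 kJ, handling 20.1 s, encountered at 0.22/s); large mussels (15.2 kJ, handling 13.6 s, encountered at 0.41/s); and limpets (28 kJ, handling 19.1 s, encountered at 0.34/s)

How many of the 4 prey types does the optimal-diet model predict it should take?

2

Profitabilities (E/h, kJ/s): winkles 3.19, limpets 1.47, large mussels 1.12, small mussels 0.491. Add prey in this order while the next type's profitability exceeds the intake rate on those already taken.
Rate on top 1: 0.9174. limpets: 1.47 > 0.9174 → include.
Rate on top 2: 1.368. large mussels: 1.12 < 1.368 → exclude; stop.
Optimal diet: winkles, limpets — 2 of 4 types.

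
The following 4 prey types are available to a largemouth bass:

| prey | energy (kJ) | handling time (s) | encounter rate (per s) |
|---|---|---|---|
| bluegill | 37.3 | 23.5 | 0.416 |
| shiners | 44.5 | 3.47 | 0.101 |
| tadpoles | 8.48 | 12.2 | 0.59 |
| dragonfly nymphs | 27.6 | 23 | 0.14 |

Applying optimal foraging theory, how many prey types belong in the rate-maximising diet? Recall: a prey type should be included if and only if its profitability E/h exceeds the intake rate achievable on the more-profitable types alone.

E/h in descending order: shiners 12.8, bluegill 1.59, dragonfly nymphs 1.2, tadpoles 0.695 kJ/s. The optimal diet is the largest prefix of this list for which every included type satisfies E_i/h_i > R on the types above it.
Rate on top 1: 3.328. bluegill: 1.59 < 3.328 → exclude; stop.
Optimal diet: shiners — 1 of 4 types.

1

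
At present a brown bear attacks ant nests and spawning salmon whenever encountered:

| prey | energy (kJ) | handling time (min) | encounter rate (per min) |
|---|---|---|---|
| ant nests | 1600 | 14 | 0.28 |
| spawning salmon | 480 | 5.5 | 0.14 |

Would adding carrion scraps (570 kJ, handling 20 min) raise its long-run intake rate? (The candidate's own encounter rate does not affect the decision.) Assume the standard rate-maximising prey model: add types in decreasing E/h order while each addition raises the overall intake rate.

Intake rate on the current diet: R = (0.28×1600 + 0.14×480) / (1 + 0.28×14 + 0.14×5.5) = 515.2/5.69 = 90.54 kJ/min.
carrion scraps: E/h = 570/20 = 28.5 kJ/min.
Since 28.5 < R, time spent handling carrion scraps is better spent searching.

No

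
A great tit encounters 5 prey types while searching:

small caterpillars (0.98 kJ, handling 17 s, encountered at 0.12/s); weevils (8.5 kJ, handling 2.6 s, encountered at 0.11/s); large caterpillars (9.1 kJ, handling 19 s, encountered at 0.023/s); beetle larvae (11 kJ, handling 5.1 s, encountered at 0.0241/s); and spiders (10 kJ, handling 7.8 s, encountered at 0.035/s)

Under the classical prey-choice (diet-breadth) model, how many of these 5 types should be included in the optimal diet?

3

Rank by E/h (kJ/s): weevils 3.27, beetle larvae 2.16, spiders 1.28, large caterpillars 0.479, small caterpillars 0.0576. Include each in turn until the next type's E/h falls below the running intake rate.
Rate on top 1: 0.7271. beetle larvae: 2.16 > 0.7271 → include.
Rate on top 2: 0.8518. spiders: 1.28 > 0.8518 → include.
Rate on top 3: 0.9216. large caterpillars: 0.479 < 0.9216 → exclude; stop.
Optimal diet: weevils, beetle larvae, spiders — 3 of 5 types.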